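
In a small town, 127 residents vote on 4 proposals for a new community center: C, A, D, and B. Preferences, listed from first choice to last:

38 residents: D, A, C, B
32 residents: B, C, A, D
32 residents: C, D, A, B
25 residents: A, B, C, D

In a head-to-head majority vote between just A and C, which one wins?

C

Voters preferring A to C: 63; preferring C to A: 64.
C wins the head-to-head.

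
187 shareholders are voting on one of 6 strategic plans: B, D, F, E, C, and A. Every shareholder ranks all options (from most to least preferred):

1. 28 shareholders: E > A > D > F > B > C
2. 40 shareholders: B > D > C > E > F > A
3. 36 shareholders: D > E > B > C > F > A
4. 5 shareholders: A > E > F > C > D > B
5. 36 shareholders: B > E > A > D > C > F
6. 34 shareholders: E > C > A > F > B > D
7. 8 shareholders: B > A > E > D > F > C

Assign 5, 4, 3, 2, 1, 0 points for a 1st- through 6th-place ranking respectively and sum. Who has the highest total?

E

B: 28·1 + 40·5 + 36·3 + 5·0 + 36·5 + 34·1 + 8·5 = 590
D: 28·3 + 40·4 + 36·5 + 5·1 + 36·2 + 34·0 + 8·2 = 517
F: 28·2 + 40·1 + 36·1 + 5·3 + 36·0 + 34·2 + 8·1 = 223
E: 28·5 + 40·2 + 36·4 + 5·4 + 36·4 + 34·5 + 8·3 = 722
C: 28·0 + 40·3 + 36·2 + 5·2 + 36·1 + 34·4 + 8·0 = 374
A: 28·4 + 40·0 + 36·0 + 5·5 + 36·3 + 34·3 + 8·4 = 379
E has the highest Borda score (722).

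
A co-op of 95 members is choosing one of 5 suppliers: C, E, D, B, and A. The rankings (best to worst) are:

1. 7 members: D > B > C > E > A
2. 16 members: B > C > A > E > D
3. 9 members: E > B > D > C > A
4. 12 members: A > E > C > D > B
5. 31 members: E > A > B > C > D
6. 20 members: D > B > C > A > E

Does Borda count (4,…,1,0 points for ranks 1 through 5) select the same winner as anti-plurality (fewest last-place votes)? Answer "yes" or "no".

no

Borda — scores: C 166, E 219, D 138, B 234, A 193. Winner: B.
Anti-plurality — last-place votes: C 0, E 20, D 47, B 12, A 16. Winner: C.
The two methods disagree.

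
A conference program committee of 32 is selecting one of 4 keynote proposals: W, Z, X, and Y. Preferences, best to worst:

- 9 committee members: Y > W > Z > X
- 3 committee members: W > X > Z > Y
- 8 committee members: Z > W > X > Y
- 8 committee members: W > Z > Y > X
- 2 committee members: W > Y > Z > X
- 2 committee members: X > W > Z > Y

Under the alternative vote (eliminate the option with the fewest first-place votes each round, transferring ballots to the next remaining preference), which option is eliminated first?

X

Round 1: W 13, Z 8, X 2, Y 9. Eliminate X.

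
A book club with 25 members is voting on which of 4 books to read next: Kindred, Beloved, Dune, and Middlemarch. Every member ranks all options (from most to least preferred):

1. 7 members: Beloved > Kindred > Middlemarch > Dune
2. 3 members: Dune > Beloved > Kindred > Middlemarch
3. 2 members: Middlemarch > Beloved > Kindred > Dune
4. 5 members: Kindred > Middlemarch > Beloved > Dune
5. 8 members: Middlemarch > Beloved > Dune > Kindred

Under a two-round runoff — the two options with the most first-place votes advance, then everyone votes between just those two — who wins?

Round 1 first-place votes: Kindred 5, Beloved 7, Dune 3, Middlemarch 10.
Middlemarch and Beloved advance.
Runoff: Middlemarch is preferred to Beloved by 15 voters; Beloved by 10.
Middlemarch wins the runoff.

Middlemarch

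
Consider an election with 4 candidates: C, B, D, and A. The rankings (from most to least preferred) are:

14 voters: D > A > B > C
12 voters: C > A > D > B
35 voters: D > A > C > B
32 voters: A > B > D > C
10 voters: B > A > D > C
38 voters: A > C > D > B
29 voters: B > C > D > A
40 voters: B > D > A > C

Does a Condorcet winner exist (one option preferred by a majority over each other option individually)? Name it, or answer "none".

none

Checking pairwise contests:
B beats C 125–85.
A beats B 131–79.
B beats D 111–99.
D beats A 118–92.
Every option loses at least one head-to-head, so there is no Condorcet winner.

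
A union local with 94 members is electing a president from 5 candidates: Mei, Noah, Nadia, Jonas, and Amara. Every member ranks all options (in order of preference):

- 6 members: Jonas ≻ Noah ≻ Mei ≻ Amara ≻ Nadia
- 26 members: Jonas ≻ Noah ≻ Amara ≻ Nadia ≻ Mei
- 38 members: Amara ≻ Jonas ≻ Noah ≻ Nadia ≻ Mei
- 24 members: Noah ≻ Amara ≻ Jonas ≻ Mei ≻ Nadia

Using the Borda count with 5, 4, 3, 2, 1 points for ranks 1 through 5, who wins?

Mei: 6·3 + 26·1 + 38·1 + 24·2 = 130
Noah: 6·4 + 26·4 + 38·3 + 24·5 = 362
Nadia: 6·1 + 26·2 + 38·2 + 24·1 = 158
Jonas: 6·5 + 26·5 + 38·4 + 24·3 = 384
Amara: 6·2 + 26·3 + 38·5 + 24·4 = 376
Jonas has the highest Borda score (384).

Jonas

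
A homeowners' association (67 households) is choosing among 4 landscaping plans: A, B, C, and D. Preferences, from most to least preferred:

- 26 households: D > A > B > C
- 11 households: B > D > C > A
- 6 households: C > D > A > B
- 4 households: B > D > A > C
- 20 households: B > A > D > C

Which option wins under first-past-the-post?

B

First-place votes: A 0, B 35, C 6, D 26.
B has the most first-place votes.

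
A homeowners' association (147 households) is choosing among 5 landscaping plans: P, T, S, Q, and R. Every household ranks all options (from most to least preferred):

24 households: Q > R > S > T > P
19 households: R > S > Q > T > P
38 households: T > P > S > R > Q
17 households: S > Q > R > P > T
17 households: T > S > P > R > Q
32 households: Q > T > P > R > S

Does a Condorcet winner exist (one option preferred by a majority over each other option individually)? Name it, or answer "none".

Checking pairwise contests:
T beats P 130–17.
Q beats T 92–55.
T beats S 87–60.
S beats Q 91–56.
P beats R 87–60.
Every option loses at least one head-to-head, so there is no Condorcet winner.

none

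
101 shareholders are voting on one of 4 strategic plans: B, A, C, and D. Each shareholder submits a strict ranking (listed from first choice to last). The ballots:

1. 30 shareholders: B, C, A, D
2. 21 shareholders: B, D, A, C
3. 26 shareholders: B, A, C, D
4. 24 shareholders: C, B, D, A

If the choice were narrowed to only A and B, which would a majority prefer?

B

Voters preferring A to B: 0; preferring B to A: 101.
B wins the head-to-head.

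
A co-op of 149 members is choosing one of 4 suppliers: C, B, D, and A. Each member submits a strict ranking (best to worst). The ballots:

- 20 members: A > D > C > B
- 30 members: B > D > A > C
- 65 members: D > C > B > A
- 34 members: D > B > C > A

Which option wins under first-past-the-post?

D

First-place votes: C 0, B 30, D 99, A 20.
D has the most first-place votes.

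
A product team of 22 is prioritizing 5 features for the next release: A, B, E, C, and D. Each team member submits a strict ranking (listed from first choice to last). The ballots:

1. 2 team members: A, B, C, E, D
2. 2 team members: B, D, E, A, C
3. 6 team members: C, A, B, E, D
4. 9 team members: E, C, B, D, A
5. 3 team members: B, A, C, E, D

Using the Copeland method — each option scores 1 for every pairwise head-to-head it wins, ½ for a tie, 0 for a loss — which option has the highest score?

C

A: ties E and D; loses to B and C → score 1.
B: beats A, E, and D; loses to C → score 3.
E: beats D; ties A and C; loses to B → score 2.
C: beats A, B, and D; ties E → score 3.5.
D: ties A; loses to B, E, and C → score 0.5.
C has the best pairwise record.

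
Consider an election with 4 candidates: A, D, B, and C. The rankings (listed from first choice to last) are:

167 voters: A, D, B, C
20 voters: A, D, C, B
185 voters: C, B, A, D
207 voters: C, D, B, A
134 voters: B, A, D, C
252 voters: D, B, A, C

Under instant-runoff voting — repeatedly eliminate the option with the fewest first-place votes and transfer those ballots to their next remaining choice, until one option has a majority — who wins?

Round 1: A 187, D 252, B 134, C 392. Eliminate B.
Round 2: A 321, D 252, C 392. Eliminate D.
Round 3: A 573, C 392. A has a majority.

A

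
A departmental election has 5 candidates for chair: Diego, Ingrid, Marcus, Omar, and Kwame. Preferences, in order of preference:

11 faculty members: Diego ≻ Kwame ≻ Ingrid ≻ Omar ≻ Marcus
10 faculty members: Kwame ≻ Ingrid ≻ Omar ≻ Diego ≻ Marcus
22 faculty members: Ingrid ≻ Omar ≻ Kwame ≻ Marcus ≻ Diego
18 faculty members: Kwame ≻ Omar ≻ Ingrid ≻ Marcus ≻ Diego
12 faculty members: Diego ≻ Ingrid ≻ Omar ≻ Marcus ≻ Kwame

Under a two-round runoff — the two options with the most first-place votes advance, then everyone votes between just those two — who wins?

Round 1 first-place votes: Diego 23, Ingrid 22, Marcus 0, Omar 0, Kwame 28.
Kwame and Diego advance.
Runoff: Kwame is preferred to Diego by 50 voters; Diego by 23.
Kwame wins the runoff.

Kwame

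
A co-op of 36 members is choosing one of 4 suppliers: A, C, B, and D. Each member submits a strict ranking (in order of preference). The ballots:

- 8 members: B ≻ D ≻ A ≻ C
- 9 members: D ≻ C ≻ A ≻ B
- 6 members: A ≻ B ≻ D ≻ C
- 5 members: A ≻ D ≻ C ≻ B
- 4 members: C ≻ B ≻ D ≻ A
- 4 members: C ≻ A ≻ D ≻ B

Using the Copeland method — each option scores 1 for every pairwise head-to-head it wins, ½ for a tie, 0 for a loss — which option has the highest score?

A: beats C and B; loses to D → score 2.
C: beats B; loses to A and D → score 1.
B: ties D; loses to A and C → score 0.5.
D: beats A and C; ties B → score 2.5.
D has the best pairwise record.

D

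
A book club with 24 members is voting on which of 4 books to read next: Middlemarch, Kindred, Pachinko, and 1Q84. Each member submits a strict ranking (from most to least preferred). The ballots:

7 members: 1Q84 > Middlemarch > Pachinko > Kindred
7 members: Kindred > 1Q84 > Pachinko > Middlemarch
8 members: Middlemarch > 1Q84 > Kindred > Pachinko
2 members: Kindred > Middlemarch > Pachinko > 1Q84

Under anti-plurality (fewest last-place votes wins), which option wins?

1Q84

Last-place votes: Middlemarch 7, Kindred 7, Pachinko 8, 1Q84 2.
1Q84 is ranked last by the fewest voters, so 1Q84 wins.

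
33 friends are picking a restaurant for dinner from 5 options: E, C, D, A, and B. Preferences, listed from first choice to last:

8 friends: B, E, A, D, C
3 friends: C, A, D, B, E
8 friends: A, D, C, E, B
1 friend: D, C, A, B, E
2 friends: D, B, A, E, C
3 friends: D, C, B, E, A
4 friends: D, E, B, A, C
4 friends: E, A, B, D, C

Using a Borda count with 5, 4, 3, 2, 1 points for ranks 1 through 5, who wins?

D

E: 8·4 + 3·1 + 8·2 + 1·1 + 2·2 + 3·2 + 4·4 + 4·5 = 98
C: 8·1 + 3·5 + 8·3 + 1·4 + 2·1 + 3·4 + 4·1 + 4·1 = 73
D: 8·2 + 3·3 + 8·4 + 1·5 + 2·5 + 3·5 + 4·5 + 4·2 = 115
A: 8·3 + 3·4 + 8·5 + 1·3 + 2·3 + 3·1 + 4·2 + 4·4 = 112
B: 8·5 + 3·2 + 8·1 + 1·2 + 2·4 + 3·3 + 4·3 + 4·3 = 97
D has the highest Borda score (115).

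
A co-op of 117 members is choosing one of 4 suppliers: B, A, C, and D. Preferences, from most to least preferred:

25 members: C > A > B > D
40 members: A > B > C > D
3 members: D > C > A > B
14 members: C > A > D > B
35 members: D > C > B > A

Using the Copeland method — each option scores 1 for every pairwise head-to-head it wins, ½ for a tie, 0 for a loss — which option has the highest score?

B: beats D; loses to A and C → score 1.
A: beats B and D; loses to C → score 2.
C: beats B, A, and D → score 3.
D: loses to B, A, and C → score 0.
C has the best pairwise record.

C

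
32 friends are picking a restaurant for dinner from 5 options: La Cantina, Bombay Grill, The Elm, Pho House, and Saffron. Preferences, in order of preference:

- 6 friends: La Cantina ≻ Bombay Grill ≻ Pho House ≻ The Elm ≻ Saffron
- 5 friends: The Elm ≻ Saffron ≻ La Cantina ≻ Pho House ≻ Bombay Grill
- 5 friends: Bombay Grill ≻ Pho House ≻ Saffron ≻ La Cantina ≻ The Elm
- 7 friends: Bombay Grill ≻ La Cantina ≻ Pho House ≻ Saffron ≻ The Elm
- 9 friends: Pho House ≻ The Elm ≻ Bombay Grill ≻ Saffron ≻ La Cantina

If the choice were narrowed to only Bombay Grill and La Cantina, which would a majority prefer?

Voters preferring Bombay Grill to La Cantina: 21; preferring La Cantina to Bombay Grill: 11.
Bombay Grill wins the head-to-head.

Bombay Grill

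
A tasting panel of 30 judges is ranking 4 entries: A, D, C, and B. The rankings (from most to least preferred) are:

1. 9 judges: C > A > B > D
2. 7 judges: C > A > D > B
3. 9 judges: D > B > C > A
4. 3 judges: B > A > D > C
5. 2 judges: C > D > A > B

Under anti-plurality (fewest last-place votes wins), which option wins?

C

Last-place votes: A 9, D 9, C 3, B 9.
C is ranked last by the fewest voters, so C wins.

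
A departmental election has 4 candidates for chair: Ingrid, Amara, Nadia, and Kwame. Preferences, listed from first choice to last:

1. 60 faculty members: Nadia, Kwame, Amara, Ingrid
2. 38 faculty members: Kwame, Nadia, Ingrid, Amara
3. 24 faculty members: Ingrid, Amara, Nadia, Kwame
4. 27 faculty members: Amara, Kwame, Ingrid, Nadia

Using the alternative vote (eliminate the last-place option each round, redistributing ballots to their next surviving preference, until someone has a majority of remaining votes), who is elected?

Nadia

Round 1: Ingrid 24, Amara 27, Nadia 60, Kwame 38. Eliminate Ingrid.
Round 2: Amara 51, Nadia 60, Kwame 38. Eliminate Kwame.
Round 3: Amara 51, Nadia 98. Nadia has a majority.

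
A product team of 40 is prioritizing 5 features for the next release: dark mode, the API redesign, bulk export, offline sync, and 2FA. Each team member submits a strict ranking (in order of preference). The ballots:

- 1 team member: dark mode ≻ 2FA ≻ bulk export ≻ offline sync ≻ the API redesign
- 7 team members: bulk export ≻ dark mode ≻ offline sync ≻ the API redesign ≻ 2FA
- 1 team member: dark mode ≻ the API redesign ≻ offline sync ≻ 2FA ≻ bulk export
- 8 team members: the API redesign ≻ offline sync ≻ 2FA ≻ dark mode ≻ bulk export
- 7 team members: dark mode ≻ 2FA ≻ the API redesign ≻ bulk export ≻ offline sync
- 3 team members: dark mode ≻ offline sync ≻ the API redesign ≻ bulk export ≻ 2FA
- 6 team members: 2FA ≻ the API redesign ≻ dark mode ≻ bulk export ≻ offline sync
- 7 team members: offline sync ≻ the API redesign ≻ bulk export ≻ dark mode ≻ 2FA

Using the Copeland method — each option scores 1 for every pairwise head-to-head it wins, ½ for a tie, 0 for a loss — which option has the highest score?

dark mode: beats bulk export, offline sync, and 2FA; loses to the API redesign → score 3.
the API redesign: beats dark mode, bulk export, offline sync, and 2FA → score 4.
bulk export: beats offline sync; loses to dark mode, the API redesign, and 2FA → score 1.
offline sync: beats 2FA; loses to dark mode, the API redesign, and bulk export → score 1.
2FA: beats bulk export; loses to dark mode, the API redesign, and offline sync → score 1.
the API redesign has the best pairwise record.

the API redesign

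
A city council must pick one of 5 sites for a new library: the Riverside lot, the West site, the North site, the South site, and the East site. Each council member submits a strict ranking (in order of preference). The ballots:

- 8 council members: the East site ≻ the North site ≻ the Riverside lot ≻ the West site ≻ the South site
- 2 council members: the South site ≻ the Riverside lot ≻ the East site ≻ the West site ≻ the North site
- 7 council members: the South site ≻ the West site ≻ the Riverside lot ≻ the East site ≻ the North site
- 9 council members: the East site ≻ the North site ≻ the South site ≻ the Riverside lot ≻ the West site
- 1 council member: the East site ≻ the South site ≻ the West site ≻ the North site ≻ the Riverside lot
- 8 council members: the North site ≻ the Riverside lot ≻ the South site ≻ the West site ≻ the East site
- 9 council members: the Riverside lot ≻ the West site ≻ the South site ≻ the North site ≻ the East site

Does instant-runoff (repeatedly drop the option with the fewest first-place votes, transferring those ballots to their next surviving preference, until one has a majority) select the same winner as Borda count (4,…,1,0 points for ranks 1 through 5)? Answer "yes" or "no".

Instant-runoff — R1 the Riverside lot 9, the West site 0, the North site 8, the South site 9, the East site 18 (the West site out); R2 the Riverside lot 9, the North site 8, the South site 9, the East site 18 (the North site out); R3 the Riverside lot 17, the South site 9, the East site 18 (the South site out); R4 the Riverside lot 26, the East site 18 (the Riverside lot winner). Winner: the Riverside lot.
Borda — scores: the Riverside lot 105, the West site 68, the North site 93, the South site 91, the East site 83. Winner: the Riverside lot.
The two methods agree.

yes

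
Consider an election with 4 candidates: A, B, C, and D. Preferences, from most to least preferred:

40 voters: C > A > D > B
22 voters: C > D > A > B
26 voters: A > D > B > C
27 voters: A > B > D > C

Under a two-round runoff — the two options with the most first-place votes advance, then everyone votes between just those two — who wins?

C

Round 1 first-place votes: A 53, B 0, C 62, D 0.
C and A advance.
Runoff: C is preferred to A by 62 voters; A by 53.
C wins the runoff.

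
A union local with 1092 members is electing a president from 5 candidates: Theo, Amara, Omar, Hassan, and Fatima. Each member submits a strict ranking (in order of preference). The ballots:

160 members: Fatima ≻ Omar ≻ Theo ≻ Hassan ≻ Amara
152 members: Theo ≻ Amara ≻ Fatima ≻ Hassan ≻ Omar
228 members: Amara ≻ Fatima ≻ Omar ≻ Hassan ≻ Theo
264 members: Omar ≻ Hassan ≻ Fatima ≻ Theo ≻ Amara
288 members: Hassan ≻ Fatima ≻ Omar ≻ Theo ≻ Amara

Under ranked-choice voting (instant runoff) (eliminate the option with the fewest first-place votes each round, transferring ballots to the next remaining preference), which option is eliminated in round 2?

Round 1: Theo 152, Amara 228, Omar 264, Hassan 288, Fatima 160. Eliminate Theo.
Round 2: Amara 380, Omar 264, Hassan 288, Fatima 160. Eliminate Fatima.

Fatima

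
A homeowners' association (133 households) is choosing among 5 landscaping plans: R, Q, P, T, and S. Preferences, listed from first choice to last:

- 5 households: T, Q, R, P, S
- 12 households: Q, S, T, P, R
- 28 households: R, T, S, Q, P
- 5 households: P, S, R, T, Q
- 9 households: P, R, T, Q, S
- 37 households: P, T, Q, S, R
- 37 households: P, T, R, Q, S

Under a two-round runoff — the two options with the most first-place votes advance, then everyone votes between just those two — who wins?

P

Round 1 first-place votes: R 28, Q 12, P 88, T 5, S 0.
P and R advance.
Runoff: P is preferred to R by 100 voters; R by 33.
P wins the runoff.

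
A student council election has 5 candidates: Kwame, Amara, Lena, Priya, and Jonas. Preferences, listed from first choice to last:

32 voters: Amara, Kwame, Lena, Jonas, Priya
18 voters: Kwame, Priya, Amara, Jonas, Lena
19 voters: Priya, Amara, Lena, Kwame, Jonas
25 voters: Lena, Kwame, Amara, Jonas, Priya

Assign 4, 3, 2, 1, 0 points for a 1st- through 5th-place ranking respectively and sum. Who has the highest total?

Amara

Kwame: 32·3 + 18·4 + 19·1 + 25·3 = 262
Amara: 32·4 + 18·2 + 19·3 + 25·2 = 271
Lena: 32·2 + 18·0 + 19·2 + 25·4 = 202
Priya: 32·0 + 18·3 + 19·4 + 25·0 = 130
Jonas: 32·1 + 18·1 + 19·0 + 25·1 = 75
Amara has the highest Borda score (271).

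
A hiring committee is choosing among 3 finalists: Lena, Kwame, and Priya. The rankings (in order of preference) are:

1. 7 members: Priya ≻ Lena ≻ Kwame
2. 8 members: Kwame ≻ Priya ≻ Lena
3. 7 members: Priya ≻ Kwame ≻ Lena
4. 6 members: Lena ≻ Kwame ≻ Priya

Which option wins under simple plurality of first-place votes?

Priya

First-place votes: Lena 6, Kwame 8, Priya 14.
Priya has the most first-place votes.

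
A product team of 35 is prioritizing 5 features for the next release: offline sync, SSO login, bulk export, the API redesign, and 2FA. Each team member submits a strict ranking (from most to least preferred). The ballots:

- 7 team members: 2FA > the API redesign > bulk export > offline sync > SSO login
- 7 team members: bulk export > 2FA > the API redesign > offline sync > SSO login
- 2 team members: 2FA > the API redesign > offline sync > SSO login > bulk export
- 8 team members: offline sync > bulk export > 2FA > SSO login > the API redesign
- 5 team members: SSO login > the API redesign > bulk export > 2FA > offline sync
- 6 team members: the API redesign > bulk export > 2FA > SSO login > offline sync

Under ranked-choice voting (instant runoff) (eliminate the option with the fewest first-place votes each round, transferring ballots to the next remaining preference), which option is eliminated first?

Round 1: offline sync 8, SSO login 5, bulk export 7, the API redesign 6, 2FA 9. Eliminate SSO login.

SSO login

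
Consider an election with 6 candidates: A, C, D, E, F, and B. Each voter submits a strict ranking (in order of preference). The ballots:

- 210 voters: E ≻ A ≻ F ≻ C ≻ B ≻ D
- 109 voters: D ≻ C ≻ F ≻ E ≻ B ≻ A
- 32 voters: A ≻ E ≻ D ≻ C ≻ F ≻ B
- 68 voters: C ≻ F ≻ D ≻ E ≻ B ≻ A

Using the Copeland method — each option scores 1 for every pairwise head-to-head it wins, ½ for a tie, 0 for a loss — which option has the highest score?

E

A: beats C, D, F, and B; loses to E → score 4.
C: beats D and B; loses to A, E, and F → score 2.
D: loses to A, C, E, F, and B → score 0.
E: beats A, C, D, F, and B → score 5.
F: beats C, D, and B; loses to A and E → score 3.
B: beats D; loses to A, C, E, and F → score 1.
E has the best pairwise record.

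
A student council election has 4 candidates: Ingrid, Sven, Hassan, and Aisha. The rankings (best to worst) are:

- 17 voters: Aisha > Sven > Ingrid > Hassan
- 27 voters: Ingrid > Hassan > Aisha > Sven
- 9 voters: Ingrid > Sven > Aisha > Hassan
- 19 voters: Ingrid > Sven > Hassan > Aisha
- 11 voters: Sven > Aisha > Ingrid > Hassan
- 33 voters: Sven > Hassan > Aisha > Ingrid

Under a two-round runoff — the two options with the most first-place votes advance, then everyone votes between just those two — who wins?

Sven

Round 1 first-place votes: Ingrid 55, Sven 44, Hassan 0, Aisha 17.
Ingrid and Sven advance.
Runoff: Ingrid is preferred to Sven by 55 voters; Sven by 61.
Sven wins the runoff.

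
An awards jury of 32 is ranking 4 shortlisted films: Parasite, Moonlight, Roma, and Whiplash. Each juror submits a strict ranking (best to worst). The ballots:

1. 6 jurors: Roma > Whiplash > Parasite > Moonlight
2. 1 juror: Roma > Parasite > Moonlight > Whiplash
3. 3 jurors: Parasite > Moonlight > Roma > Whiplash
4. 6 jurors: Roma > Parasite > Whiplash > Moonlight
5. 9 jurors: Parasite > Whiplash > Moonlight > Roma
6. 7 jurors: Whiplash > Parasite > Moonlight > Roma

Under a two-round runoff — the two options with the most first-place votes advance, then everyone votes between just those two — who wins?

Round 1 first-place votes: Parasite 12, Moonlight 0, Roma 13, Whiplash 7.
Roma and Parasite advance.
Runoff: Roma is preferred to Parasite by 13 voters; Parasite by 19.
Parasite wins the runoff.

Parasite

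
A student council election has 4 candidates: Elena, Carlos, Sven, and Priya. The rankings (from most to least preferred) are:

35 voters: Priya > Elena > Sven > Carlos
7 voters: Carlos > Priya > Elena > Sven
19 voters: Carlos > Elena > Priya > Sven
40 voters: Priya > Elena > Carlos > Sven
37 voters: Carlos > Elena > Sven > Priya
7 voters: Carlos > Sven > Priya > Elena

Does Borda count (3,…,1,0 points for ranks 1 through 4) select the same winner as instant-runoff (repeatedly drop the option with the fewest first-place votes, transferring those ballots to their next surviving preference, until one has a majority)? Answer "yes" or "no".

Borda — scores: Elena 269, Carlos 250, Sven 86, Priya 265. Winner: Elena.
Instant-runoff — R1 Elena 0, Carlos 70, Sven 0, Priya 75 (Priya winner). Winner: Priya.
The two methods disagree.

no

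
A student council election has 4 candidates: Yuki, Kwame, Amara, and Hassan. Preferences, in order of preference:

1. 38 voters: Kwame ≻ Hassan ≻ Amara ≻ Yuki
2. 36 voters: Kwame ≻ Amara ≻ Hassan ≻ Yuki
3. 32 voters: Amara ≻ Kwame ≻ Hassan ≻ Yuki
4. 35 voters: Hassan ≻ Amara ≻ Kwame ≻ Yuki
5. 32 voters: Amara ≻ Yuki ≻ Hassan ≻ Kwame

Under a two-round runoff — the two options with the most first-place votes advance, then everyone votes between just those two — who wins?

Round 1 first-place votes: Yuki 0, Kwame 74, Amara 64, Hassan 35.
Kwame and Amara advance.
Runoff: Kwame is preferred to Amara by 74 voters; Amara by 99.
Amara wins the runoff.

Amara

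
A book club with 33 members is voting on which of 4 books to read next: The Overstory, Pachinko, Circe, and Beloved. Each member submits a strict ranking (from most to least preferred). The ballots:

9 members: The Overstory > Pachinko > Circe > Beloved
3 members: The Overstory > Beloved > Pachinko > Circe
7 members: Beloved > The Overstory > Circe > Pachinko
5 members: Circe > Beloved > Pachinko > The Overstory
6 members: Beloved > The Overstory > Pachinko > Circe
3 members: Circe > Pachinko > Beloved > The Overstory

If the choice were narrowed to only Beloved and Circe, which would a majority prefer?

Circe

Voters preferring Beloved to Circe: 16; preferring Circe to Beloved: 17.
Circe wins the head-to-head.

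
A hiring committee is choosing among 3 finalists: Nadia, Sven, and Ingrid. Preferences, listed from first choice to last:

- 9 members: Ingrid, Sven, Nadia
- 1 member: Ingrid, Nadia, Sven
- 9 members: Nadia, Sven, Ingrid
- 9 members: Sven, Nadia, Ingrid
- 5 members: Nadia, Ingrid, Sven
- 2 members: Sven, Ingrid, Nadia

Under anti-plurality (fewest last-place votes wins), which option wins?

Last-place votes: Nadia 11, Sven 6, Ingrid 18.
Sven is ranked last by the fewest voters, so Sven wins.

Sven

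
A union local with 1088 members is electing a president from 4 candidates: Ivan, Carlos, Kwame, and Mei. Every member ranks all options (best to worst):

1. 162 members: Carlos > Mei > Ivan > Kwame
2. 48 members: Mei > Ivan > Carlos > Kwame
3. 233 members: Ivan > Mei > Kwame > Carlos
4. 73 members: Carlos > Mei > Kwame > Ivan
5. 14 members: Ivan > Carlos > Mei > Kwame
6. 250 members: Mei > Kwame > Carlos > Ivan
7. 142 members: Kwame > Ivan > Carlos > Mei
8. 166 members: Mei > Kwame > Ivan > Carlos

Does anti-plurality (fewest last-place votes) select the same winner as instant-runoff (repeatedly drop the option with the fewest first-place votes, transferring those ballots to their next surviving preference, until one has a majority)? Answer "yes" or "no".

Anti-plurality — last-place votes: Ivan 323, Carlos 399, Kwame 224, Mei 142. Winner: Mei.
Instant-runoff — R1 Ivan 247, Carlos 235, Kwame 142, Mei 464 (Kwame out); R2 Ivan 389, Carlos 235, Mei 464 (Carlos out); R3 Ivan 389, Mei 699 (Mei winner). Winner: Mei.
The two methods agree.

yes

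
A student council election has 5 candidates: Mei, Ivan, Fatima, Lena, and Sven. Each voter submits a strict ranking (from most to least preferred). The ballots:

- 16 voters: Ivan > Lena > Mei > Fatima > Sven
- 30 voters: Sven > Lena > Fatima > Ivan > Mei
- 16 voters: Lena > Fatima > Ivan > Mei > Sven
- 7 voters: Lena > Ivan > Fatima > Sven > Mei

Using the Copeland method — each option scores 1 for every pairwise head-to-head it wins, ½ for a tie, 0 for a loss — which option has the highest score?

Lena

Mei: loses to Ivan, Fatima, Lena, and Sven → score 0.
Ivan: beats Mei and Sven; loses to Fatima and Lena → score 2.
Fatima: beats Mei, Ivan, and Sven; loses to Lena → score 3.
Lena: beats Mei, Ivan, Fatima, and Sven → score 4.
Sven: beats Mei; loses to Ivan, Fatima, and Lena → score 1.
Lena has the best pairwise record.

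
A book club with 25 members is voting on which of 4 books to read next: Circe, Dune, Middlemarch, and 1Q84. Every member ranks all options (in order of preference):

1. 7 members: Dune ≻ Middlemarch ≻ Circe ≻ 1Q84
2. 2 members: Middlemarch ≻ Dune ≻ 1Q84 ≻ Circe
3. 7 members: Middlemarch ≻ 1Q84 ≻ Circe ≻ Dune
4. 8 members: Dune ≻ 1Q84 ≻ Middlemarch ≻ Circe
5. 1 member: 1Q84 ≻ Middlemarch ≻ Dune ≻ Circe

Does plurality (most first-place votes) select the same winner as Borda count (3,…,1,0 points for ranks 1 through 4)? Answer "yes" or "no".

no

Plurality — first-place votes: Circe 0, Dune 15, Middlemarch 9, 1Q84 1. Winner: Dune.
Borda — scores: Circe 14, Dune 50, Middlemarch 51, 1Q84 35. Winner: Middlemarch.
The two methods disagree.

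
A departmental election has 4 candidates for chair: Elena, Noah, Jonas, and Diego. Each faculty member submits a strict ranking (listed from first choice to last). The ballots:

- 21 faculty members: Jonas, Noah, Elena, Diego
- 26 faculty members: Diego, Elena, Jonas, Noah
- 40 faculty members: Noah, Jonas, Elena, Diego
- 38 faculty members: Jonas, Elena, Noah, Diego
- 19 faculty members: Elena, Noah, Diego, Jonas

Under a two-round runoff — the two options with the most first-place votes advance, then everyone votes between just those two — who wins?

Round 1 first-place votes: Elena 19, Noah 40, Jonas 59, Diego 26.
Jonas and Noah advance.
Runoff: Jonas is preferred to Noah by 85 voters; Noah by 59.
Jonas wins the runoff.

Jonas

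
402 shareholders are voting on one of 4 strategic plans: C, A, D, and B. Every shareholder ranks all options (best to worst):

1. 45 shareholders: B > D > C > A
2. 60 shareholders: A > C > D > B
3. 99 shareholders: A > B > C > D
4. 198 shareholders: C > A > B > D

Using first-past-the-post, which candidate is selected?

First-place votes: C 198, A 159, D 0, B 45.
C has the most first-place votes.

C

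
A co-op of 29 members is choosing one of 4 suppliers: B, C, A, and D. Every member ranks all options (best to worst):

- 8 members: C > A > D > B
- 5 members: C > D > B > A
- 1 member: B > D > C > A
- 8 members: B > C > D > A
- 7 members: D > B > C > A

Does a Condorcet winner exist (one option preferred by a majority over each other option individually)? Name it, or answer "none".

none

Checking pairwise contests:
D beats B 20–9.
B beats C 16–13.
B beats A 21–8.
C beats D 21–8.
Every option loses at least one head-to-head, so there is no Condorcet winner.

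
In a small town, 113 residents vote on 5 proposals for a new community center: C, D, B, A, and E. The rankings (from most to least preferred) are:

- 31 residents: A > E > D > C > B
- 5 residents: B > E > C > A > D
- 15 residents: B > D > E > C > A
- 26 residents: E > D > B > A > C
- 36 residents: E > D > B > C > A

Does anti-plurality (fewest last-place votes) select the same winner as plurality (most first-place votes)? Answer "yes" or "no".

Anti-plurality — last-place votes: C 26, D 5, B 31, A 51, E 0. Winner: E.
Plurality — first-place votes: C 0, D 0, B 20, A 31, E 62. Winner: E.
The two methods agree.

yes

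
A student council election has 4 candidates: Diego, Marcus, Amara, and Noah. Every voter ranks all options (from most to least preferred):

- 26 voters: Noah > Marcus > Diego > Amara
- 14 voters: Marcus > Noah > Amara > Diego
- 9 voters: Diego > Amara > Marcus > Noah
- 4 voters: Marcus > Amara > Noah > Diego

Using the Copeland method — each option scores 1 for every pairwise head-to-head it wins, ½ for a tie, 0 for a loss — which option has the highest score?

Diego: beats Amara; loses to Marcus and Noah → score 1.
Marcus: beats Diego, Amara, and Noah → score 3.
Amara: loses to Diego, Marcus, and Noah → score 0.
Noah: beats Diego and Amara; loses to Marcus → score 2.
Marcus has the best pairwise record.

Marcus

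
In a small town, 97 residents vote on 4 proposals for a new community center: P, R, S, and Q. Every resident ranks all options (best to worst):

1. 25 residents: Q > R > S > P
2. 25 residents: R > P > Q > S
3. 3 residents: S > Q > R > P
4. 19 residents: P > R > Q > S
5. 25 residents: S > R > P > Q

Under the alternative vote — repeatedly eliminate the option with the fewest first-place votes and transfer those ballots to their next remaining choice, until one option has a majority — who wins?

Round 1: P 19, R 25, S 28, Q 25. Eliminate P.
Round 2: R 44, S 28, Q 25. Eliminate Q.
Round 3: R 69, S 28. R has a majority.

R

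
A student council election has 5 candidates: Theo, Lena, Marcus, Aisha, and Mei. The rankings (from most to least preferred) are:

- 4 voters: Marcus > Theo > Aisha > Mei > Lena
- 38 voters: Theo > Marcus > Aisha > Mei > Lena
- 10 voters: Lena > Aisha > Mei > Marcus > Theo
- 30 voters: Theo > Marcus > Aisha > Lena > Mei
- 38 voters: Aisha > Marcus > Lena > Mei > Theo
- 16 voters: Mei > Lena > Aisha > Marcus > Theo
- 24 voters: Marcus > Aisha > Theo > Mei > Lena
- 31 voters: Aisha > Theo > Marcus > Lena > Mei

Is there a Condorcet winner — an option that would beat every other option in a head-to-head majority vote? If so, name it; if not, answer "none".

Checking pairwise contests:
Aisha beats Theo 119–72.
Theo beats Lena 127–64.
Theo beats Marcus 99–92.
Marcus beats Aisha 96–95.
Theo beats Mei 127–64.
Every option loses at least one head-to-head, so there is no Condorcet winner.

none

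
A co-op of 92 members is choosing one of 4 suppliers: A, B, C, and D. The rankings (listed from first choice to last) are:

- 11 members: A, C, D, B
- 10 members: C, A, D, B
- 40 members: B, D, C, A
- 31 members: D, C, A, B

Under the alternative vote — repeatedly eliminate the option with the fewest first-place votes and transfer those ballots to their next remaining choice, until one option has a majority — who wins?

Round 1: A 11, B 40, C 10, D 31. Eliminate C.
Round 2: A 21, B 40, D 31. Eliminate A.
Round 3: B 40, D 52. D has a majority.

D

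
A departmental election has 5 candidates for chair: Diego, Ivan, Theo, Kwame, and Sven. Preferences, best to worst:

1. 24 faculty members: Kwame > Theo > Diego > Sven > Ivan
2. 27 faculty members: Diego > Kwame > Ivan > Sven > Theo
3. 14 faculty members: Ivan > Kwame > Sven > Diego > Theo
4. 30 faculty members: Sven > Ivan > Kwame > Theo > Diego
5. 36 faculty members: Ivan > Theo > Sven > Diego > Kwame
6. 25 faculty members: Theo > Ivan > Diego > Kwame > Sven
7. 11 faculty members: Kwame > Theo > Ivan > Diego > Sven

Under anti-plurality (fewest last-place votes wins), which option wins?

Last-place votes: Diego 30, Ivan 24, Theo 41, Kwame 36, Sven 36.
Ivan is ranked last by the fewest voters, so Ivan wins.

Ivan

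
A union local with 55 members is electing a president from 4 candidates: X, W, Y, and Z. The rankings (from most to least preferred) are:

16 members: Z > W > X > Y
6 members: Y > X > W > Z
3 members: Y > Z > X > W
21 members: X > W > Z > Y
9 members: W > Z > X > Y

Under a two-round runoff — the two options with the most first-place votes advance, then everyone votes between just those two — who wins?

Round 1 first-place votes: X 21, W 9, Y 9, Z 16.
X and Z advance.
Runoff: X is preferred to Z by 27 voters; Z by 28.
Z wins the runoff.

Z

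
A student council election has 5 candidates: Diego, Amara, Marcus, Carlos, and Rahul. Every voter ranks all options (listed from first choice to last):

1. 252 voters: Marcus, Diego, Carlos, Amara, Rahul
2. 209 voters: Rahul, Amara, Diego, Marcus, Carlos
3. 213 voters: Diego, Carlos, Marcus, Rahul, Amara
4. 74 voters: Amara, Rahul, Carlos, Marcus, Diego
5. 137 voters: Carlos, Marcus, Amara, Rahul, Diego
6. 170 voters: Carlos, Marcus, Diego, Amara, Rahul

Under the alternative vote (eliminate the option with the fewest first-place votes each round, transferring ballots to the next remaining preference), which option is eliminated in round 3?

Marcus

Round 1: Diego 213, Amara 74, Marcus 252, Carlos 307, Rahul 209. Eliminate Amara.
Round 2: Diego 213, Marcus 252, Carlos 307, Rahul 283. Eliminate Diego.
Round 3: Marcus 252, Carlos 520, Rahul 283. Eliminate Marcus.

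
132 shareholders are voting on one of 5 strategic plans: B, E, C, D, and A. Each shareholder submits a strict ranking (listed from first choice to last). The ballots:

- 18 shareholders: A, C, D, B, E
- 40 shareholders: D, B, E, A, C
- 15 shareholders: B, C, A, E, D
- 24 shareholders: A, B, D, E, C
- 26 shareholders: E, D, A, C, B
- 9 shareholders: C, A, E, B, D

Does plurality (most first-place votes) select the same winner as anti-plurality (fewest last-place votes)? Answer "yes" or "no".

Plurality — first-place votes: B 15, E 26, C 9, D 40, A 42. Winner: A.
Anti-plurality — last-place votes: B 26, E 18, C 64, D 24, A 0. Winner: A.
The two methods agree.

yes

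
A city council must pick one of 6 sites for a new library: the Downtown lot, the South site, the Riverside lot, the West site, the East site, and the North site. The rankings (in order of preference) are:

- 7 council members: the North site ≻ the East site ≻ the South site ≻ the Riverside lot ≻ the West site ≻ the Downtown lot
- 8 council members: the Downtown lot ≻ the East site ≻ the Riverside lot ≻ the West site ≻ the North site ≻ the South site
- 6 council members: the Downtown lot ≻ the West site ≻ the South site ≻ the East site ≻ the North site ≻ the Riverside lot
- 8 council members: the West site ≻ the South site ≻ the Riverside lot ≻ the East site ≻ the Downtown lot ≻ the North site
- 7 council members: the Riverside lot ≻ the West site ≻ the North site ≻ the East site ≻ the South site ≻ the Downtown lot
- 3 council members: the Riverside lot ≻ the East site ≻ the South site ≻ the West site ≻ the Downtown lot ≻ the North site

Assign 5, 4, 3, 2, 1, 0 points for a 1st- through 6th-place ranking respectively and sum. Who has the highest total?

the Downtown lot: 7·0 + 8·5 + 6·5 + 8·1 + 7·0 + 3·1 = 81
the South site: 7·3 + 8·0 + 6·3 + 8·4 + 7·1 + 3·3 = 87
the Riverside lot: 7·2 + 8·3 + 6·0 + 8·3 + 7·5 + 3·5 = 112
the West site: 7·1 + 8·2 + 6·4 + 8·5 + 7·4 + 3·2 = 121
the East site: 7·4 + 8·4 + 6·2 + 8·2 + 7·2 + 3·4 = 114
the North site: 7·5 + 8·1 + 6·1 + 8·0 + 7·3 + 3·0 = 70
the West site has the highest Borda score (121).

the West site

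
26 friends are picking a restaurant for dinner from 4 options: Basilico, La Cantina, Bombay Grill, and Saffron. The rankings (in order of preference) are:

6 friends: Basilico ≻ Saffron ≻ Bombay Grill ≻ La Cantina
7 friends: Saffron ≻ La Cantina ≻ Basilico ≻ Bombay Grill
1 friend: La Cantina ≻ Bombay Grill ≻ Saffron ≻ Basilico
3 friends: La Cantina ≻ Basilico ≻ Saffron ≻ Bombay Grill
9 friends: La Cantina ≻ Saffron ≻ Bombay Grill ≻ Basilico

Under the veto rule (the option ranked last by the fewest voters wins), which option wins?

Saffron

Last-place votes: Basilico 10, La Cantina 6, Bombay Grill 10, Saffron 0.
Saffron is ranked last by the fewest voters, so Saffron wins.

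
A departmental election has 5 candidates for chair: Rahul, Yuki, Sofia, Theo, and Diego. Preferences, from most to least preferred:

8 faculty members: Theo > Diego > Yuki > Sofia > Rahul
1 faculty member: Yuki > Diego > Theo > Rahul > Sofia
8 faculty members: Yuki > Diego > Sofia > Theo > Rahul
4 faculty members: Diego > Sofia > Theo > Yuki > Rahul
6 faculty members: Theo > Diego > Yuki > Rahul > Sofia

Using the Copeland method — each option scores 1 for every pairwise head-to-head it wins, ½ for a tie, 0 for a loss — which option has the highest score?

Theo

Rahul: loses to Yuki, Sofia, Theo, and Diego → score 0.
Yuki: beats Rahul and Sofia; loses to Theo and Diego → score 2.
Sofia: beats Rahul; loses to Yuki, Theo, and Diego → score 1.
Theo: beats Rahul, Yuki, Sofia, and Diego → score 4.
Diego: beats Rahul, Yuki, and Sofia; loses to Theo → score 3.
Theo has the best pairwise record.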